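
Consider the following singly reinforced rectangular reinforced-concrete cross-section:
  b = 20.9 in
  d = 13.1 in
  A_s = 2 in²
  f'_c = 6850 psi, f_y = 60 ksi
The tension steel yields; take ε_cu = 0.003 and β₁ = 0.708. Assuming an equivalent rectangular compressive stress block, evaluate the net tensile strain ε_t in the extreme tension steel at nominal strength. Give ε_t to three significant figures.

a = A_s f_y/(0.85 f'_c b) = 0.986 in.
β₁ = 0.708, so c = a/β₁ = 0.986/0.708 = 1.393 in.
From the linear strain diagram with ε_cu = 0.003: ε_t = 0.003 (d − c)/c = 0.003 × (13.1 − 1.393)/1.393 = 0.0252.
Since ε_t ≥ 0.005, the section is tension-controlled.

ε_t ≈ 0.0252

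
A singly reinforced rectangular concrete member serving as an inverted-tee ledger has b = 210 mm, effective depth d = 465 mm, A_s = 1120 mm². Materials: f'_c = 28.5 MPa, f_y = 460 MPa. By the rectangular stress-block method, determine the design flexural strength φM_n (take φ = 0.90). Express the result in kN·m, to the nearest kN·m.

T = A_s f_y = 1120 × 460 = 515200 N = 515.2 kN.
From C = T: a = T/(0.85 f'_c b) = 515200/(0.85 × 28.5 × 210) = 101.27 mm.
M_n = T(d − a/2) = 515.2 kN × (465 − 50.635) mm = 213.48 kN·m.
φM_n = 0.90 × 213.48 = 192.13 kN·m.

φM_n ≈ 192 kN·m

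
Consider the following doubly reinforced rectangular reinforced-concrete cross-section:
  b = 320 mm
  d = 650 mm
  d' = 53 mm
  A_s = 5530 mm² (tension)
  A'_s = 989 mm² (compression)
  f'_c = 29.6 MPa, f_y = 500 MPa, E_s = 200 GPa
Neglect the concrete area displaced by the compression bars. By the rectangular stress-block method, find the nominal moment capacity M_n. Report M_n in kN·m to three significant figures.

Assume both tension and compression steel yield.
Net tension couple steel: A_s − A'_s = 4541 mm².
a = (A_s − A'_s) f_y / (0.85 f'_c b) = 2270500/(0.85 × 29.6 × 320) = 282.01 mm.
c = a/β₁ = 282.01/0.839 = 336.13 mm; ε'_s = 0.003(c − d')/c = 0.0025 ≥ f_y/E_s = 0.0025, so compression steel does yield.
M_n = (A_s − A'_s) f_y (d − a/2) + A'_s f_y (d − d') = [2270500 × (650 − 141.005) + 494500 × (650 − 53)] × 10⁻⁶ = 1155.67 + 295.22 = 1450.89 kN·m.

M_n ≈ 1450 kN·m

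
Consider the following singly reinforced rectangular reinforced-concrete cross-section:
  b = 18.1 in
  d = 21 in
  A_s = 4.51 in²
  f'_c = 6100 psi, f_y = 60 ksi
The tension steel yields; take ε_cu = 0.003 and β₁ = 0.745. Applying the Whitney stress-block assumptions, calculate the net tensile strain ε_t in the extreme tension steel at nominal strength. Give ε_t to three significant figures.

ε_t ≈ 0.0133

a = A_s f_y/(0.85 f'_c b) = 2.883 in.
β₁ = 0.745, so c = a/β₁ = 2.883/0.745 = 3.870 in.
From the linear strain diagram with ε_cu = 0.003: ε_t = 0.003 (d − c)/c = 0.003 × (21 − 3.870)/3.870 = 0.0133.
Since ε_t ≥ 0.005, the section is tension-controlled.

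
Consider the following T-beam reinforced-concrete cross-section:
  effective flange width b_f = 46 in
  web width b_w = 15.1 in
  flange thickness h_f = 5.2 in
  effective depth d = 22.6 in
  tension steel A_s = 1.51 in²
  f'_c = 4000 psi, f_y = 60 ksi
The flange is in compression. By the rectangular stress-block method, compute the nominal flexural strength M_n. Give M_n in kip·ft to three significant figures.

Tension: T = A_s f_y = 1.51 × 60 = 90.6 kips.
Try a within the flange: a = T/(0.85 f'_c b_f) = 90.6/(0.85 × 4 × 46) = 0.579 in.
Since a = 0.579 ≤ h_f = 5.2 in, the stress block lies entirely in the flange; analyse as a rectangular beam of width b_f.
M_n = T(d − a/2) = 90.6 × (22.6 − 0.2895) = 2021.3 kip·in.
M_n = 2021.3/12 = 168.44 kip·ft.

M_n ≈ 168 kip·ft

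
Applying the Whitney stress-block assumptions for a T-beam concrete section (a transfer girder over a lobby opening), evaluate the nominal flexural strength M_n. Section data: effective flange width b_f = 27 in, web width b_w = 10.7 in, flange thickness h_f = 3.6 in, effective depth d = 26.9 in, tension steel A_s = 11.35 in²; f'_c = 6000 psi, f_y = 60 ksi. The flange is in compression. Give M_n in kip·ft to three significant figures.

Tension: T = A_s f_y = 11.35 × 60 = 681 kips.
Try a within the flange: a = T/(0.85 f'_c b_f) = 681/(0.85 × 6 × 27) = 4.946 in.
a = 4.946 > h_f = 3.6 in: the block extends into the web. Split into flange-overhang and web parts.
C_f = 0.85 f'_c (b_f − b_w) h_f = 0.85 × 6 × (27 − 10.7) × 3.6 = 299.3 kips.
Remaining web compression depth: a_w = (T − C_f)/(0.85 f'_c b_w) = (681 − 299.3)/(0.85 × 6 × 10.7) = 6.995 in.
M_n = C_f(d − h_f/2) + (T − C_f)(d − a_w/2) = 299.3 × (26.9 − 1.8) + 381.7 × (26.9 − 3.4975) = 7512.4 + 8932.7 = 16445.1 kip·in.
M_n = 16445.1/12 = 1370.43 kip·ft.

M_n ≈ 1370 kip·ft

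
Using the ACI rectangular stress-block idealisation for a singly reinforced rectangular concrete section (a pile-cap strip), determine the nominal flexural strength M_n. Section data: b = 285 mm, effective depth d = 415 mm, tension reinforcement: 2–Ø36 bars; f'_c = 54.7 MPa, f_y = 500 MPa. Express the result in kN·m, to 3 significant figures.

A_s = 2 × 1018 = 2036 mm².
T = A_s f_y = 2036 × 500 = 1018000 N = 1018 kN.
From C = T: a = T/(0.85 f'_c b) = 1018000/(0.85 × 54.7 × 285) = 76.82 mm.
M_n = T(d − a/2) = 1018 kN × (415 − 38.41) mm = 383.37 kN·m.

M_n ≈ 383 kN·m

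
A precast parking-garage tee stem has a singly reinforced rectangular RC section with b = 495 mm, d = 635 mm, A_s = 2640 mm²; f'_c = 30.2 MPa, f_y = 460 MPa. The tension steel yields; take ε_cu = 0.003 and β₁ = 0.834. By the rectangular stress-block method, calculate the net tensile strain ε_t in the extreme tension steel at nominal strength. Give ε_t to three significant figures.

a = A_s f_y/(0.85 f'_c b) = 95.57 mm.
β₁ = 0.834, so c = a/β₁ = 95.57/0.834 = 114.59 mm.
From the linear strain diagram with ε_cu = 0.003: ε_t = 0.003 (d − c)/c = 0.003 × (635 − 114.59)/114.59 = 0.0136.
Since ε_t ≥ 0.005, the section is tension-controlled.

ε_t ≈ 0.0136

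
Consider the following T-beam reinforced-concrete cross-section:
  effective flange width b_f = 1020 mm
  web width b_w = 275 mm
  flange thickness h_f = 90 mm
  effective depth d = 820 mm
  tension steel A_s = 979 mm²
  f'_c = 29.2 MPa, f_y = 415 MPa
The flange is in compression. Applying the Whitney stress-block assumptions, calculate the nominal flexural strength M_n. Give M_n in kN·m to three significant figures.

M_n ≈ 330 kN·m

Tension: T = A_s f_y = 979 × 415 = 406285 N.
Try a within the flange: a = T/(0.85 f'_c b_f) = 406285/(0.85 × 29.2 × 1020) = 16.05 mm.
Since a = 16.05 ≤ h_f = 90 mm, the stress block lies entirely in the flange; analyse as a rectangular beam of width b_f.
M_n = T(d − a/2) = 406285 × (820 − 8.025) = 329.89 × 10⁶ N·mm.
M_n = 329.89 kN·m.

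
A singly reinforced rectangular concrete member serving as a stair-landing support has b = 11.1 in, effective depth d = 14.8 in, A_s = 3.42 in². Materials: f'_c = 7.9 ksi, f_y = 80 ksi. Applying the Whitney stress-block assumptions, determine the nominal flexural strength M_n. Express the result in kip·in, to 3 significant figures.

M_n ≈ 3550 kip·in

T = A_s f_y = 3.42 × 80 = 273.6 kips.
a = T/(0.85 f'_c b) = 273.6/(0.85 × 7.9 × 11.1) = 3.671 in.
M_n = T(d − a/2) = 273.6 × (14.8 − 1.8355) = 3547.1 kip·in.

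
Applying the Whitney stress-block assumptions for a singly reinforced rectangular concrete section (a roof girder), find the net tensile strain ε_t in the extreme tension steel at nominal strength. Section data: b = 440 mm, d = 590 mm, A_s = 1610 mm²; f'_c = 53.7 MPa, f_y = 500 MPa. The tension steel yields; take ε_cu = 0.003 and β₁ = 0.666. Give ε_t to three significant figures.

a = A_s f_y/(0.85 f'_c b) = 40.08 mm.
β₁ = 0.666, so c = a/β₁ = 40.08/0.666 = 60.18 mm.
From the linear strain diagram with ε_cu = 0.003: ε_t = 0.003 (d − c)/c = 0.003 × (590 − 60.18)/60.18 = 0.0264.
Since ε_t ≥ 0.005, the section is tension-controlled.

ε_t ≈ 0.0264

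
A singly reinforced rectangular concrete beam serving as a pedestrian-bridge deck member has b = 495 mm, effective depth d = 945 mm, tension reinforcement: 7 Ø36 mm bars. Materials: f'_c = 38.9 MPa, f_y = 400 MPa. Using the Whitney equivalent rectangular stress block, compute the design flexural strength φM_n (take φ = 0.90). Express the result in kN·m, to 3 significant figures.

A_s = 7 × 1018 = 7126 mm².
T = A_s f_y = 7126 × 400 = 2850400 N = 2850.4 kN.
From C = T: a = T/(0.85 f'_c b) = 2850400/(0.85 × 38.9 × 495) = 174.15 mm.
M_n = T(d − a/2) = 2850.4 kN × (945 − 87.075) mm = 2445.43 kN·m.
φM_n = 0.90 × 2445.43 = 2200.89 kN·m.

φM_n ≈ 2200 kN·m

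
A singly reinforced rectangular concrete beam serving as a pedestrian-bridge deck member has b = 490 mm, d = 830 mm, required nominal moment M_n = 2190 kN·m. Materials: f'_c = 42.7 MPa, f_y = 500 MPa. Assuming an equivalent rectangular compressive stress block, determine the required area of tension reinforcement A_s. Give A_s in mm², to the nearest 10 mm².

With M_n = 0.85 f'_c a b (d − a/2), solve the quadratic for a:
a = d − √(d² − 2M_n/(0.85 f'_c b)) = 830 − √(830² − 2 × 2190×10⁶/(0.85 × 42.7 × 490)) = 164.70 mm.
A_s = 0.85 f'_c a b / f_y = 0.85 × 42.7 × 164.70 × 490 / 500 = 5858.2 mm².

A_s ≈ 5860 mm²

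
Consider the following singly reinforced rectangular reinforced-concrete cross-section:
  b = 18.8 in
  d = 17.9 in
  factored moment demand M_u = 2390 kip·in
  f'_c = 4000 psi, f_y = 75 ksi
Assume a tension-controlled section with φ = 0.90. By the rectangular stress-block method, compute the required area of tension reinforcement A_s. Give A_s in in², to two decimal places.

M_n = M_u/φ = 2390/0.90 = 2655.56 kip·in.
From M_n = 0.85 f'_c a b (d − a/2):
a = d − √(d² − 2M_n/(0.85 f'_c b)) = 17.9 − √(17.9² − 2 × 2655.56/(0.85 × 4 × 18.8)) = 2.495 in.
A_s = 0.85 f'_c a b / f_y = 0.85 × 4 × 2.495 × 18.8 / 75 = 2.126 in².

A_s ≈ 2.13 in²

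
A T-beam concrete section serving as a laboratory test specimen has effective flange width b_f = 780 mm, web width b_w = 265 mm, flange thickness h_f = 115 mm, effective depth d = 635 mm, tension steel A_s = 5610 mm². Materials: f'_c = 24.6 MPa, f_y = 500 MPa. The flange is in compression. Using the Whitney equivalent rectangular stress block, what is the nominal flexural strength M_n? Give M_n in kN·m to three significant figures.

Tension: T = A_s f_y = 5610 × 500 = 2805000 N.
Try a within the flange: a = T/(0.85 f'_c b_f) = 2805000/(0.85 × 24.6 × 780) = 171.98 mm.
a = 171.98 > h_f = 115 mm: the block extends into the web. Split into flange-overhang and web parts.
C_f = 0.85 f'_c (b_f − b_w) h_f = 0.85 × 24.6 × (780 − 265) × 115 = 1238395 N.
Remaining web compression depth: a_w = (T − C_f)/(0.85 f'_c b_w) = (2805000 − 1238395)/(0.85 × 24.6 × 265) = 282.72 mm.
M_n = C_f(d − h_f/2) + (T − C_f)(d − a_w/2) = 1238395 × (635 − 57.5) + 1566605 × (635 − 141.36) = 715.17 + 773.34 = 1488.51 × 10⁶ N·mm.
M_n = 1488.51 kN·m.

M_n ≈ 1490 kN·m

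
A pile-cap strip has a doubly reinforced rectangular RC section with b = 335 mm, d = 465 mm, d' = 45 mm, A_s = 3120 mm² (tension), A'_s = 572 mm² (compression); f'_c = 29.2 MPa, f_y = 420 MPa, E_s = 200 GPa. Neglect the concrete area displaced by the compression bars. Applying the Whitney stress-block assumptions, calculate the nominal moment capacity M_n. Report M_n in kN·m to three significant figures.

M_n ≈ 530 kN·m

Assume both tension and compression steel yield.
Net tension couple steel: A_s − A'_s = 2548 mm².
a = (A_s − A'_s) f_y / (0.85 f'_c b) = 1070160/(0.85 × 29.2 × 335) = 128.71 mm.
c = a/β₁ = 128.71/0.841 = 153.04 mm; ε'_s = 0.003(c − d')/c = 0.0021 ≥ f_y/E_s = 0.0021, so compression steel does yield.
M_n = (A_s − A'_s) f_y (d − a/2) + A'_s f_y (d − d') = [1070160 × (465 − 64.355) + 240240 × (465 − 45)] × 10⁻⁶ = 428.75 + 100.90 = 529.65 kN·m.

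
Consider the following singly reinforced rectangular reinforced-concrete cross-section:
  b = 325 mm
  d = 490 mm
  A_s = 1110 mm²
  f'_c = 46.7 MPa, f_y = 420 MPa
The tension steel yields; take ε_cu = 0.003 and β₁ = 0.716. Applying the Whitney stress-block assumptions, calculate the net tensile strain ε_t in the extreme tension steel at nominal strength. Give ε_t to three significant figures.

ε_t ≈ 0.0261

a = A_s f_y/(0.85 f'_c b) = 36.14 mm.
β₁ = 0.716, so c = a/β₁ = 36.14/0.716 = 50.47 mm.
From the linear strain diagram with ε_cu = 0.003: ε_t = 0.003 (d − c)/c = 0.003 × (490 − 50.47)/50.47 = 0.0261.
Since ε_t ≥ 0.005, the section is tension-controlled.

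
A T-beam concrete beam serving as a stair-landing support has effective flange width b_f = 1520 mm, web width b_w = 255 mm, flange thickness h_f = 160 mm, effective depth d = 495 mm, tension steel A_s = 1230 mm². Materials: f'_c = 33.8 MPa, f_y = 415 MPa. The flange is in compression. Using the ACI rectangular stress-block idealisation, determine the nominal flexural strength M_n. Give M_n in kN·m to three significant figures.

M_n ≈ 250 kN·m

Tension: T = A_s f_y = 1230 × 415 = 510450 N.
Try a within the flange: a = T/(0.85 f'_c b_f) = 510450/(0.85 × 33.8 × 1520) = 11.69 mm.
Since a = 11.69 ≤ h_f = 160 mm, the stress block lies entirely in the flange; analyse as a rectangular beam of width b_f.
M_n = T(d − a/2) = 510450 × (495 − 5.845) = 249.69 × 10⁶ N·mm.
M_n = 249.69 kN·m.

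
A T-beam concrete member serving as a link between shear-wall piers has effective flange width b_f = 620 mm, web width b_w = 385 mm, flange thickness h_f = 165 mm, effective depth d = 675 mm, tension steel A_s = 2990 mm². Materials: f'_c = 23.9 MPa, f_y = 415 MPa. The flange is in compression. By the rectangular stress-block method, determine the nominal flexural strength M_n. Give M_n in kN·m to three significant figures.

Tension: T = A_s f_y = 2990 × 415 = 1240850 N.
Try a within the flange: a = T/(0.85 f'_c b_f) = 1240850/(0.85 × 23.9 × 620) = 98.52 mm.
Since a = 98.52 ≤ h_f = 165 mm, the stress block lies entirely in the flange; analyse as a rectangular beam of width b_f.
M_n = T(d − a/2) = 1240850 × (675 − 49.26) = 776.45 × 10⁶ N·mm.
M_n = 776.45 kN·m.

M_n ≈ 776 kN·m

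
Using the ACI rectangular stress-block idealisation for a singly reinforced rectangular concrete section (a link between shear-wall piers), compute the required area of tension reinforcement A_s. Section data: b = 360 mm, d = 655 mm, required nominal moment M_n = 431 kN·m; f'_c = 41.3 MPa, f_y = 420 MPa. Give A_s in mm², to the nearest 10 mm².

A_s ≈ 1630 mm²

With M_n = 0.85 f'_c a b (d − a/2), solve the quadratic for a:
a = d − √(d² − 2M_n/(0.85 f'_c b)) = 655 − √(655² − 2 × 431×10⁶/(0.85 × 41.3 × 360)) = 54.32 mm.
A_s = 0.85 f'_c a b / f_y = 0.85 × 41.3 × 54.32 × 360 / 420 = 1634.5 mm².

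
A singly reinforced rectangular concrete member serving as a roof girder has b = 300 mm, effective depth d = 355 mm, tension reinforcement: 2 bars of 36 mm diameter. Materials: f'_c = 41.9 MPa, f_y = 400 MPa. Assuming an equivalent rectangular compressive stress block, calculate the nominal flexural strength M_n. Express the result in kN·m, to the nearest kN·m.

M_n ≈ 258 kN·m

A_s = 2 × 1018 = 2036 mm².
T = A_s f_y = 2036 × 400 = 814400 N = 814.4 kN.
From C = T: a = T/(0.85 f'_c b) = 814400/(0.85 × 41.9 × 300) = 76.22 mm.
M_n = T(d − a/2) = 814.4 kN × (355 − 38.11) mm = 258.08 kN·m.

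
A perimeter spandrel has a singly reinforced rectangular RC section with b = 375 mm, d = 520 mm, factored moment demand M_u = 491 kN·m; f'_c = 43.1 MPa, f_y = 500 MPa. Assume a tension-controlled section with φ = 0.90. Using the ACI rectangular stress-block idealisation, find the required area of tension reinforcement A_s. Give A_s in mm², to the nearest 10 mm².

A_s ≈ 2280 mm²

M_n = M_u/φ = 491/0.90 = 545.556 kN·m.
With M_n = 0.85 f'_c a b (d − a/2), solve the quadratic for a:
a = d − √(d² − 2M_n/(0.85 f'_c b)) = 520 − √(520² − 2 × 545.556×10⁶/(0.85 × 43.1 × 375)) = 82.99 mm.
A_s = 0.85 f'_c a b / f_y = 0.85 × 43.1 × 82.99 × 375 / 500 = 2280.3 mm².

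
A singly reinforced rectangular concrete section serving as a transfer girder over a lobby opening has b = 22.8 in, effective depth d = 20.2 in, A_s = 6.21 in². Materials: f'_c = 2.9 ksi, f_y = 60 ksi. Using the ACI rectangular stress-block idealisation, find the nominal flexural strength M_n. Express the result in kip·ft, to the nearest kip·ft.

M_n ≈ 524 kip·ft

T = A_s f_y = 6.21 × 60 = 372.6 kips.
a = T/(0.85 f'_c b) = 372.6/(0.85 × 2.9 × 22.8) = 6.630 in.
M_n = T(d − a/2) = 372.6 × (20.2 − 3.315) = 6291.4 kip·in = 6291.4/12 = 524.28 kip·ft.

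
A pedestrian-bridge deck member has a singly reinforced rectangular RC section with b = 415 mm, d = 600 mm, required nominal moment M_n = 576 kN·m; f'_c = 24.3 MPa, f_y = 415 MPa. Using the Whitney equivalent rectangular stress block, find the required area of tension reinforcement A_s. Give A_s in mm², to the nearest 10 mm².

A_s ≈ 2580 mm²

With M_n = 0.85 f'_c a b (d − a/2), solve the quadratic for a:
a = d − √(d² − 2M_n/(0.85 f'_c b)) = 600 − √(600² − 2 × 576×10⁶/(0.85 × 24.3 × 415)) = 125.02 mm.
A_s = 0.85 f'_c a b / f_y = 0.85 × 24.3 × 125.02 × 415 / 415 = 2582.3 mm².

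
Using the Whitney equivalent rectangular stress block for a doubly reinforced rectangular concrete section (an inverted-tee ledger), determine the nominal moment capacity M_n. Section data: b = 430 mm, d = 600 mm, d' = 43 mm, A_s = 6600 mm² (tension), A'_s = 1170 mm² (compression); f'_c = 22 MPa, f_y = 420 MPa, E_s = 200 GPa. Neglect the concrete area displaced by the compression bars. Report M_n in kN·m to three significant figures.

Assume both tension and compression steel yield.
Net tension couple steel: A_s − A'_s = 5430 mm².
a = (A_s − A'_s) f_y / (0.85 f'_c b) = 2280600/(0.85 × 22 × 430) = 283.62 mm.
c = a/β₁ = 283.62/0.85 = 333.67 mm; ε'_s = 0.003(c − d')/c = 0.0026 ≥ f_y/E_s = 0.0021, so compression steel does yield.
M_n = (A_s − A'_s) f_y (d − a/2) + A'_s f_y (d − d') = [2280600 × (600 − 141.81) + 491400 × (600 − 43)] × 10⁻⁶ = 1044.95 + 273.71 = 1318.66 kN·m.

M_n ≈ 1320 kN·m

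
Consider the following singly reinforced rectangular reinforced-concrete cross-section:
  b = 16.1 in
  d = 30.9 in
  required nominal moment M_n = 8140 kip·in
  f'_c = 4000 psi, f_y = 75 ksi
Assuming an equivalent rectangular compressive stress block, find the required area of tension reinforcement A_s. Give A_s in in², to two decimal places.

From M_n = 0.85 f'_c a b (d − a/2):
a = d − √(d² − 2M_n/(0.85 f'_c b)) = 30.9 − √(30.9² − 2 × 8140/(0.85 × 4 × 16.1)) = 5.260 in.
A_s = 0.85 f'_c a b / f_y = 0.85 × 4 × 5.260 × 16.1 / 75 = 3.839 in².

A_s ≈ 3.84 in²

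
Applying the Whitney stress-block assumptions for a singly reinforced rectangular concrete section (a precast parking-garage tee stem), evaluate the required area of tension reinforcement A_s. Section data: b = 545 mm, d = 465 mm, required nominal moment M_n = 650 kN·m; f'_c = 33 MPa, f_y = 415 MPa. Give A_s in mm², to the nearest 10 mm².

With M_n = 0.85 f'_c a b (d − a/2), solve the quadratic for a:
a = d − √(d² − 2M_n/(0.85 f'_c b)) = 465 − √(465² − 2 × 650×10⁶/(0.85 × 33 × 545)) = 102.80 mm.
A_s = 0.85 f'_c a b / f_y = 0.85 × 33 × 102.80 × 545 / 415 = 3786.8 mm².

A_s ≈ 3790 mm²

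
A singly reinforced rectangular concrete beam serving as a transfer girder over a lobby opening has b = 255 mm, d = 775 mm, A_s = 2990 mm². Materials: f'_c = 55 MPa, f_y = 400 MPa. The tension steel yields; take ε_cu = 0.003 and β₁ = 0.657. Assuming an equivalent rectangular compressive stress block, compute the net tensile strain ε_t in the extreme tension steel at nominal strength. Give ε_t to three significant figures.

ε_t ≈ 0.0122

a = A_s f_y/(0.85 f'_c b) = 100.33 mm.
β₁ = 0.657, so c = a/β₁ = 100.33/0.657 = 152.71 mm.
From the linear strain diagram with ε_cu = 0.003: ε_t = 0.003 (d − c)/c = 0.003 × (775 − 152.71)/152.71 = 0.0122.
Since ε_t ≥ 0.005, the section is tension-controlled.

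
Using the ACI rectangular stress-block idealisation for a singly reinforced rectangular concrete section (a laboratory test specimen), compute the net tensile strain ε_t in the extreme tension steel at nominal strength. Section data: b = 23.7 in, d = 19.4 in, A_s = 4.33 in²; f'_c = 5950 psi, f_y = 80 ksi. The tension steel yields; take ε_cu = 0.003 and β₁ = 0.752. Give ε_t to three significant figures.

a = A_s f_y/(0.85 f'_c b) = 2.890 in.
β₁ = 0.752, so c = a/β₁ = 2.890/0.752 = 3.843 in.
From the linear strain diagram with ε_cu = 0.003: ε_t = 0.003 (d − c)/c = 0.003 × (19.4 − 3.843)/3.843 = 0.0121.
Since ε_t ≥ 0.005, the section is tension-controlled.

ε_t ≈ 0.0121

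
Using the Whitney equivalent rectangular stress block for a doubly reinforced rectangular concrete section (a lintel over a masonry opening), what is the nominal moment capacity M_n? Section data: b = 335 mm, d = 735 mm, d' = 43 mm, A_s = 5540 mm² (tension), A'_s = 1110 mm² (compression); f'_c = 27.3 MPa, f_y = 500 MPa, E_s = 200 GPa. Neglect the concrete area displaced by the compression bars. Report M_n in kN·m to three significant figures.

Assume both tension and compression steel yield.
Net tension couple steel: A_s − A'_s = 4430 mm².
a = (A_s − A'_s) f_y / (0.85 f'_c b) = 2215000/(0.85 × 27.3 × 335) = 284.94 mm.
c = a/β₁ = 284.94/0.85 = 335.22 mm; ε'_s = 0.003(c − d')/c = 0.0026 ≥ f_y/E_s = 0.0025, so compression steel does yield.
M_n = (A_s − A'_s) f_y (d − a/2) + A'_s f_y (d − d') = [2215000 × (735 − 142.47) + 555000 × (735 − 43)] × 10⁻⁶ = 1312.45 + 384.06 = 1696.51 kN·m.

M_n ≈ 1700 kN·m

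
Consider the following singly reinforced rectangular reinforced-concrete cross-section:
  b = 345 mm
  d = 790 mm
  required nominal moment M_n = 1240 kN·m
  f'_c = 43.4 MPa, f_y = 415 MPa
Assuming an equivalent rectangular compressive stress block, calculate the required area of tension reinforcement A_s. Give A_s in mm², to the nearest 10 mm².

With M_n = 0.85 f'_c a b (d − a/2), solve the quadratic for a:
a = d − √(d² − 2M_n/(0.85 f'_c b)) = 790 − √(790² − 2 × 1240×10⁶/(0.85 × 43.4 × 345)) = 134.84 mm.
A_s = 0.85 f'_c a b / f_y = 0.85 × 43.4 × 134.84 × 345 / 415 = 4135.2 mm².

A_s ≈ 4140 mm²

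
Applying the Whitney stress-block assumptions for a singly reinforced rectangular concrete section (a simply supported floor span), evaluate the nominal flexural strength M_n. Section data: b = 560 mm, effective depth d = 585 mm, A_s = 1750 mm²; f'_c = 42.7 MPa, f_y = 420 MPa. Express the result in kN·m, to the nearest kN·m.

M_n ≈ 417 kN·m

T = A_s f_y = 1750 × 420 = 735000 N = 735 kN.
From C = T: a = T/(0.85 f'_c b) = 735000/(0.85 × 42.7 × 560) = 36.16 mm.
M_n = T(d − a/2) = 735 kN × (585 − 18.08) mm = 416.69 kN·m.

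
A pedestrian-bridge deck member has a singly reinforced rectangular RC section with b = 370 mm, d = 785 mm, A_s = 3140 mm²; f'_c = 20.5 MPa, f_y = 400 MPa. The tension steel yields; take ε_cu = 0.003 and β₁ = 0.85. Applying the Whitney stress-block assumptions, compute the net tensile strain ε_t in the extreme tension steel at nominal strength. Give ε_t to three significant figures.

a = A_s f_y/(0.85 f'_c b) = 194.81 mm.
β₁ = 0.85, so c = a/β₁ = 194.81/0.85 = 229.19 mm.
From the linear strain diagram with ε_cu = 0.003: ε_t = 0.003 (d − c)/c = 0.003 × (785 − 229.19)/229.19 = 0.00728.
Since ε_t ≥ 0.005, the section is tension-controlled.

ε_t ≈ 0.00728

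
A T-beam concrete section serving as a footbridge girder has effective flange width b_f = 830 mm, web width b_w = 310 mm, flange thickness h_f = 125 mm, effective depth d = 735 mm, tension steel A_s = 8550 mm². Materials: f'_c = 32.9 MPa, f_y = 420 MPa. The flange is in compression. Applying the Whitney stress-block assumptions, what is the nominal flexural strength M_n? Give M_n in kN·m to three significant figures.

Tension: T = A_s f_y = 8550 × 420 = 3591000 N.
Try a within the flange: a = T/(0.85 f'_c b_f) = 3591000/(0.85 × 32.9 × 830) = 154.71 mm.
a = 154.71 > h_f = 125 mm: the block extends into the web. Split into flange-overhang and web parts.
C_f = 0.85 f'_c (b_f − b_w) h_f = 0.85 × 32.9 × (830 − 310) × 125 = 1817725 N.
Remaining web compression depth: a_w = (T − C_f)/(0.85 f'_c b_w) = (3591000 − 1817725)/(0.85 × 32.9 × 310) = 204.55 mm.
M_n = C_f(d − h_f/2) + (T − C_f)(d − a_w/2) = 1817725 × (735 − 62.5) + 1773275 × (735 − 102.275) = 1222.42 + 1122.00 = 2344.42 × 10⁶ N·mm.
M_n = 2344.42 kN·m.

M_n ≈ 2340 kN·m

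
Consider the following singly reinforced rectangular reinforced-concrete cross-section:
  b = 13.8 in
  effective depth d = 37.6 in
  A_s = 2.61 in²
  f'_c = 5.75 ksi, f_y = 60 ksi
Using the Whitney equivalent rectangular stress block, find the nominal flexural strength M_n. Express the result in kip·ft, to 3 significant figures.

T = A_s f_y = 2.61 × 60 = 156.6 kips.
a = T/(0.85 f'_c b) = 156.6/(0.85 × 5.75 × 13.8) = 2.322 in.
M_n = T(d − a/2) = 156.6 × (37.6 − 1.161) = 5706.3 kip·in = 5706.3/12 = 475.53 kip·ft.

M_n ≈ 476 kip·ft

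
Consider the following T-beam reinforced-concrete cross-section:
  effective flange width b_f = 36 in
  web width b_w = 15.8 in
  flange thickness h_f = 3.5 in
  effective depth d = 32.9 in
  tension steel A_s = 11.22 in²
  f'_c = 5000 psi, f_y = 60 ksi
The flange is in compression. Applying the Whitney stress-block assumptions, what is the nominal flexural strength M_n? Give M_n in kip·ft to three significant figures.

Tension: T = A_s f_y = 11.22 × 60 = 673.2 kips.
Try a within the flange: a = T/(0.85 f'_c b_f) = 673.2/(0.85 × 5 × 36) = 4.400 in.
a = 4.400 > h_f = 3.5 in: the block extends into the web. Split into flange-overhang and web parts.
C_f = 0.85 f'_c (b_f − b_w) h_f = 0.85 × 5 × (36 − 15.8) × 3.5 = 300.5 kips.
Remaining web compression depth: a_w = (T − C_f)/(0.85 f'_c b_w) = (673.2 − 300.5)/(0.85 × 5 × 15.8) = 5.550 in.
M_n = C_f(d − h_f/2) + (T − C_f)(d − a_w/2) = 300.5 × (32.9 − 1.75) + 372.7 × (32.9 − 2.775) = 9360.6 + 11227.6 = 20588.2 kip·in.
M_n = 20588.2/12 = 1715.68 kip·ft.

M_n ≈ 1720 kip·ft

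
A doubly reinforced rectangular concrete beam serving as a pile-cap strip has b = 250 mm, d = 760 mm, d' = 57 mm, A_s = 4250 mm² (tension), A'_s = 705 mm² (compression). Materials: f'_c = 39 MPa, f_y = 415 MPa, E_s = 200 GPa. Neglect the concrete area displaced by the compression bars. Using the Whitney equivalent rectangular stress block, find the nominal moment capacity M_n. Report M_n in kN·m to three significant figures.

Assume both tension and compression steel yield.
Net tension couple steel: A_s − A'_s = 3545 mm².
a = (A_s − A'_s) f_y / (0.85 f'_c b) = 1471175/(0.85 × 39 × 250) = 177.52 mm.
c = a/β₁ = 177.52/0.771 = 230.25 mm; ε'_s = 0.003(c − d')/c = 0.0023 ≥ f_y/E_s = 0.0021, so compression steel does yield.
M_n = (A_s − A'_s) f_y (d − a/2) + A'_s f_y (d − d') = [1471175 × (760 − 88.76) + 292575 × (760 − 57)] × 10⁻⁶ = 987.51 + 205.68 = 1193.19 kN·m.

M_n ≈ 1190 kN·m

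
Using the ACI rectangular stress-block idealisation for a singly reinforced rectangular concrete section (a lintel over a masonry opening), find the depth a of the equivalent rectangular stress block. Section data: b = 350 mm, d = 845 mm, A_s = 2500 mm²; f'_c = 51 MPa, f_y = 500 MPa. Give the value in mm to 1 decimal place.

T = A_s f_y = 2500 × 500 = 1250000 N = 1250 kN.
Setting C = 0.85 f'_c a b equal to T: a = 1250000/(0.85 × 51 × 350) = 82.4 mm.

a ≈ 82.4 mm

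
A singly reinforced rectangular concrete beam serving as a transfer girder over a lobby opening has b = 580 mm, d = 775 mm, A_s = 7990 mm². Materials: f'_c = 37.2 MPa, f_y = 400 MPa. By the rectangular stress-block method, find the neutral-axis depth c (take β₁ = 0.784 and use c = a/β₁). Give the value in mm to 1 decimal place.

T = A_s f_y = 7990 × 400 = 3196000 N = 3196 kN.
Setting C = 0.85 f'_c a b equal to T: a = 3196000/(0.85 × 37.2 × 580) = 174.268 mm.
With β₁ = 0.784, c = a/β₁ = 174.268/0.784 = 222.3 mm.

c ≈ 222.3 mm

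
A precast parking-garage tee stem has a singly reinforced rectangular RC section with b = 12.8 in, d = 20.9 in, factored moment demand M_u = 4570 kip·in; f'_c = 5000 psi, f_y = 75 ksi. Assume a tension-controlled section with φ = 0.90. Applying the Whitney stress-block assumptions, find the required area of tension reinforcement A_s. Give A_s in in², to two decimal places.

A_s ≈ 3.69 in²

M_n = M_u/φ = 4570/0.90 = 5077.78 kip·in.
From M_n = 0.85 f'_c a b (d − a/2):
a = d − √(d² − 2M_n/(0.85 f'_c b)) = 20.9 − √(20.9² − 2 × 5077.78/(0.85 × 5 × 12.8)) = 5.085 in.
A_s = 0.85 f'_c a b / f_y = 0.85 × 5 × 5.085 × 12.8 / 75 = 3.688 in².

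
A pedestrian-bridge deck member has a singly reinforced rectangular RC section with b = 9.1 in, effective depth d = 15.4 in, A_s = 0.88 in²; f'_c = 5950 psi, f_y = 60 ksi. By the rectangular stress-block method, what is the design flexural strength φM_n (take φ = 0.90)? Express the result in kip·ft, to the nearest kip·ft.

T = A_s f_y = 0.88 × 60 = 52.8 kips.
a = T/(0.85 f'_c b) = 52.8/(0.85 × 5.95 × 9.1) = 1.147 in.
M_n = T(d − a/2) = 52.8 × (15.4 − 0.5735) = 782.8 kip·in = 782.8/12 = 65.23 kip·ft.
φM_n = 0.90 × 65.23 = 58.71 kip·ft.

φM_n ≈ 59 kip·ft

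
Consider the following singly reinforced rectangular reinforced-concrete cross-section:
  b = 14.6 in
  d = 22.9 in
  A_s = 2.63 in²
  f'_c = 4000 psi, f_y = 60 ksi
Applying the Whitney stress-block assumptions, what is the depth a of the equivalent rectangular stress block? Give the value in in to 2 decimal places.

T = A_s f_y = 2.63 × 60 = 157.8 kips.
a = T/(0.85 f'_c b) = 157.8/(0.85 × 4 × 14.6) = 3.18 in.

a ≈ 3.18 in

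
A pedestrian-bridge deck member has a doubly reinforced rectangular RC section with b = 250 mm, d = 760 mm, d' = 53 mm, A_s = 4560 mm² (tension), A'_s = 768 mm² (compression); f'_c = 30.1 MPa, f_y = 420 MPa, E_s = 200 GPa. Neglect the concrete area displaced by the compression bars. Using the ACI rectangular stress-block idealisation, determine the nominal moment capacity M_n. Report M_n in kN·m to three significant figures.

M_n ≈ 1240 kN·m

Assume both tension and compression steel yield.
Net tension couple steel: A_s − A'_s = 3792 mm².
a = (A_s − A'_s) f_y / (0.85 f'_c b) = 1592640/(0.85 × 30.1 × 250) = 249.00 mm.
c = a/β₁ = 249.00/0.835 = 298.20 mm; ε'_s = 0.003(c − d')/c = 0.0025 ≥ f_y/E_s = 0.0021, so compression steel does yield.
M_n = (A_s − A'_s) f_y (d − a/2) + A'_s f_y (d − d') = [1592640 × (760 − 124.5) + 322560 × (760 − 53)] × 10⁻⁶ = 1012.12 + 228.05 = 1240.17 kN·m.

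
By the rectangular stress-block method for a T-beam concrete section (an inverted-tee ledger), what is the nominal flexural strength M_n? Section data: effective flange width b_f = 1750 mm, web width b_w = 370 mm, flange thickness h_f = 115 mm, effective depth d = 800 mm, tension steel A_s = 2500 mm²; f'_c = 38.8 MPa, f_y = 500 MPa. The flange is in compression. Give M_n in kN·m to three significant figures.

M_n ≈ 986 kN·m

Tension: T = A_s f_y = 2500 × 500 = 1250000 N.
Try a within the flange: a = T/(0.85 f'_c b_f) = 1250000/(0.85 × 38.8 × 1750) = 21.66 mm.
Since a = 21.66 ≤ h_f = 115 mm, the stress block lies entirely in the flange; analyse as a rectangular beam of width b_f.
M_n = T(d − a/2) = 1250000 × (800 − 10.83) = 986.46 × 10⁶ N·mm.
M_n = 986.46 kN·m.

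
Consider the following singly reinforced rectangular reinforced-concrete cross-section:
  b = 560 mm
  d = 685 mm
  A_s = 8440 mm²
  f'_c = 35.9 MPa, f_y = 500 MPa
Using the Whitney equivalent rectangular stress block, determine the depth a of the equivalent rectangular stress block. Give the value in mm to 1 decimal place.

a ≈ 247.0 mm

T = A_s f_y = 8440 × 500 = 4220000 N = 4220 kN.
Setting C = 0.85 f'_c a b equal to T: a = 4220000/(0.85 × 35.9 × 560) = 247.0 mm.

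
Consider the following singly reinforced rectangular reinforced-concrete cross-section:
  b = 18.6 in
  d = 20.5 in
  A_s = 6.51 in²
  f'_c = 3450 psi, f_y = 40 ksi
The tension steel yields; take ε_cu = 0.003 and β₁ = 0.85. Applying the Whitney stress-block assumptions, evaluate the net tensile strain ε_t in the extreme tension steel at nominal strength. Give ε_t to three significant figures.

a = A_s f_y/(0.85 f'_c b) = 4.774 in.
β₁ = 0.85, so c = a/β₁ = 4.774/0.85 = 5.616 in.
From the linear strain diagram with ε_cu = 0.003: ε_t = 0.003 (d − c)/c = 0.003 × (20.5 − 5.616)/5.616 = 0.00795.
Since ε_t ≥ 0.005, the section is tension-controlled.

ε_t ≈ 0.00795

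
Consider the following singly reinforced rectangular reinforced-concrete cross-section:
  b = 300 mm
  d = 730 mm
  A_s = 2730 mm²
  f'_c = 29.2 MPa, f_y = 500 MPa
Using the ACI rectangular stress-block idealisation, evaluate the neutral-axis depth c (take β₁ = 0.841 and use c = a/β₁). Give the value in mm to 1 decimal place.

c ≈ 218.0 mm

T = A_s f_y = 2730 × 500 = 1365000 N = 1365 kN.
Setting C = 0.85 f'_c a b equal to T: a = 1365000/(0.85 × 29.2 × 300) = 183.320 mm.
With β₁ = 0.841, c = a/β₁ = 183.320/0.841 = 218.0 mm.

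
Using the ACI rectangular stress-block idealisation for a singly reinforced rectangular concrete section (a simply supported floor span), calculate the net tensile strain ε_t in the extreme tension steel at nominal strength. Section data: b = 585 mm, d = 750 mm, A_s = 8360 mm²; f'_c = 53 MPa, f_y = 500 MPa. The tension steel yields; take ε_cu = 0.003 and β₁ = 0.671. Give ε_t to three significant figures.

ε_t ≈ 0.00652

a = A_s f_y/(0.85 f'_c b) = 158.61 mm.
β₁ = 0.671, so c = a/β₁ = 158.61/0.671 = 236.38 mm.
From the linear strain diagram with ε_cu = 0.003: ε_t = 0.003 (d − c)/c = 0.003 × (750 − 236.38)/236.38 = 0.00652.
Since ε_t ≥ 0.005, the section is tension-controlled.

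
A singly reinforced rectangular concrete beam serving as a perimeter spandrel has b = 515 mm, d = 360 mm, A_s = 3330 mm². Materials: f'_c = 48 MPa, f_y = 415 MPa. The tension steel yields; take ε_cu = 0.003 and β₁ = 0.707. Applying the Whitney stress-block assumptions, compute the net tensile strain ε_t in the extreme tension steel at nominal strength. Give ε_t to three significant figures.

a = A_s f_y/(0.85 f'_c b) = 65.77 mm.
β₁ = 0.707, so c = a/β₁ = 65.77/0.707 = 93.03 mm.
From the linear strain diagram with ε_cu = 0.003: ε_t = 0.003 (d − c)/c = 0.003 × (360 − 93.03)/93.03 = 0.00861.
Since ε_t ≥ 0.005, the section is tension-controlled.

ε_t ≈ 0.00861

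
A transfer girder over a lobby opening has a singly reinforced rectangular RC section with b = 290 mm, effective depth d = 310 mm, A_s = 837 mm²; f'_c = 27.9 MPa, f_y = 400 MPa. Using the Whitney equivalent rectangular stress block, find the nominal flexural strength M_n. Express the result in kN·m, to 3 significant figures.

M_n ≈ 95.6 kN·m

T = A_s f_y = 837 × 400 = 334800 N = 334.8 kN.
From C = T: a = T/(0.85 f'_c b) = 334800/(0.85 × 27.9 × 290) = 48.68 mm.
M_n = T(d − a/2) = 334.8 kN × (310 − 24.34) mm = 95.64 kN·m.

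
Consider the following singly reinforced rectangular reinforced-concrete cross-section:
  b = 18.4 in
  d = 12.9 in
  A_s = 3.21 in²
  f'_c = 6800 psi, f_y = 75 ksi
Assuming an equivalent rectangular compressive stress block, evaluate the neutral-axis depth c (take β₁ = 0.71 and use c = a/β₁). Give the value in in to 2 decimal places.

c ≈ 3.19 in

T = A_s f_y = 3.21 × 75 = 240.75 kips.
a = T/(0.85 f'_c b) = 240.75/(0.85 × 6.8 × 18.4) = 2.2637 in.
With β₁ = 0.71, c = a/β₁ = 2.2637/0.71 = 3.19 in.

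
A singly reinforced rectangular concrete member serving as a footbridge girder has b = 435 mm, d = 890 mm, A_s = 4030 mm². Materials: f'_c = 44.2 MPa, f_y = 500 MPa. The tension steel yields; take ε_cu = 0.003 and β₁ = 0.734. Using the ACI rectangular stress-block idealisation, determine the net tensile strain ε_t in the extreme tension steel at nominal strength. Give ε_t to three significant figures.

a = A_s f_y/(0.85 f'_c b) = 123.29 mm.
β₁ = 0.734, so c = a/β₁ = 123.29/0.734 = 167.97 mm.
From the linear strain diagram with ε_cu = 0.003: ε_t = 0.003 (d − c)/c = 0.003 × (890 − 167.97)/167.97 = 0.0129.
Since ε_t ≥ 0.005, the section is tension-controlled.

ε_t ≈ 0.0129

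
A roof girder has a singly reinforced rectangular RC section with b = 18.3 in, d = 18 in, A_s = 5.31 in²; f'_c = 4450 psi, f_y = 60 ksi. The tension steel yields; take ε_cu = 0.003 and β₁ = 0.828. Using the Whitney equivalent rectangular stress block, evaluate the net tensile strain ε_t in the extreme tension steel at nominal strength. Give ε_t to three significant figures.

a = A_s f_y/(0.85 f'_c b) = 4.603 in.
β₁ = 0.828, so c = a/β₁ = 4.603/0.828 = 5.559 in.
From the linear strain diagram with ε_cu = 0.003: ε_t = 0.003 (d − c)/c = 0.003 × (18 − 5.559)/5.559 = 0.00671.
Since ε_t ≥ 0.005, the section is tension-controlled.

ε_t ≈ 0.00671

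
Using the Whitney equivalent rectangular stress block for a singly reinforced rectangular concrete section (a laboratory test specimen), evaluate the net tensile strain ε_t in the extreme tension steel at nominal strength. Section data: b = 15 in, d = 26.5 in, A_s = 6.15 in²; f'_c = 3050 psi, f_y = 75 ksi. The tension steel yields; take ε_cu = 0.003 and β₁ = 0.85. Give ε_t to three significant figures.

a = A_s f_y/(0.85 f'_c b) = 11.861 in.
β₁ = 0.85, so c = a/β₁ = 11.861/0.85 = 13.954 in.
From the linear strain diagram with ε_cu = 0.003: ε_t = 0.003 (d − c)/c = 0.003 × (26.5 − 13.954)/13.954 = 0.00270.
ε_t < 0.004 — the section is over-reinforced for flexure under ACI limits.

ε_t ≈ 0.00270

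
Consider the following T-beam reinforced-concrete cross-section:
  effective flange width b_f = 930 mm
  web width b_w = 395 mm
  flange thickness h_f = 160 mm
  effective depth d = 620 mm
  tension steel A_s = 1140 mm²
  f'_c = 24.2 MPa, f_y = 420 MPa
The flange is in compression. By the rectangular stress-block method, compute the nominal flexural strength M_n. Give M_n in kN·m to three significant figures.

Tension: T = A_s f_y = 1140 × 420 = 478800 N.
Try a within the flange: a = T/(0.85 f'_c b_f) = 478800/(0.85 × 24.2 × 930) = 25.03 mm.
Since a = 25.03 ≤ h_f = 160 mm, the stress block lies entirely in the flange; analyse as a rectangular beam of width b_f.
M_n = T(d − a/2) = 478800 × (620 − 12.515) = 290.86 × 10⁶ N·mm.
M_n = 290.86 kN·m.

M_n ≈ 291 kN·m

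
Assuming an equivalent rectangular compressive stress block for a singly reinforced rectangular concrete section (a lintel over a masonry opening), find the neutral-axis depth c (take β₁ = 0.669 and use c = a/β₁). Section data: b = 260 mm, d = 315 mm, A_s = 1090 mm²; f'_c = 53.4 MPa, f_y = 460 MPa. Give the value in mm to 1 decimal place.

c ≈ 63.5 mm

T = A_s f_y = 1090 × 460 = 501400 N = 501.4 kN.
Setting C = 0.85 f'_c a b equal to T: a = 501400/(0.85 × 53.4 × 260) = 42.486 mm.
With β₁ = 0.669, c = a/β₁ = 42.486/0.669 = 63.5 mm.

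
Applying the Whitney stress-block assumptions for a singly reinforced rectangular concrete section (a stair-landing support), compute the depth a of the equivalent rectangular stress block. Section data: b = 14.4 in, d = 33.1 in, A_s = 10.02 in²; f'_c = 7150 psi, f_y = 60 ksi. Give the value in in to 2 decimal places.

T = A_s f_y = 10.02 × 60 = 601.2 kips.
a = T/(0.85 f'_c b) = 601.2/(0.85 × 7.15 × 14.4) = 6.87 in.

a ≈ 6.87 in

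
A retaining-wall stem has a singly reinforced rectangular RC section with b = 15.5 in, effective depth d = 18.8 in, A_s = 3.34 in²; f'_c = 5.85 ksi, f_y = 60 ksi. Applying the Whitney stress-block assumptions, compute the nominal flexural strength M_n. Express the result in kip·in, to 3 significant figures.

M_n ≈ 3510 kip·in

T = A_s f_y = 3.34 × 60 = 200.4 kips.
a = T/(0.85 f'_c b) = 200.4/(0.85 × 5.85 × 15.5) = 2.600 in.
M_n = T(d − a/2) = 200.4 × (18.8 − 1.3) = 3507.0 kip·in.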